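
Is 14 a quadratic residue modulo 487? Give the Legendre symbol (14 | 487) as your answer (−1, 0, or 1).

Pull out 2: since 487 ≡ 7 (mod 8), (2/487) = +1.
Reciprocity: 7 ≡ 3 and 487 ≡ 3 (mod 4), so (7/487) = −(487/7).
Reduce top mod 7: now compute (4/7).
Pull out 2^2: since 7 ≡ 7 (mod 8), (2/7) = +1, so (2/7)^2 = +1.
Reached (1/7) = 1. Collecting the sign flips along the way, the symbol is -1.

-1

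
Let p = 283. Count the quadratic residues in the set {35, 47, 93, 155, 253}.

(35/283) = -1 → non-residue.
(47/283) = -1 → non-residue.
(93/283) = +1 → QR.
(155/283) = +1 → QR.
(253/283) = +1 → QR.
Total quadratic residues among the 5: 3.

3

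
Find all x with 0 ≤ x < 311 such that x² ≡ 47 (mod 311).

83, 228

Since 311 ≡ 3 (mod 4), a square root of 47 is 47^((311+1)/4) = 47^78 mod 311.
Repeated squaring: 47^2≡32, 47^4≡91, 47^8≡195, 47^16≡83, 47^32≡47, 47^64≡32 (mod 311).
47^78 = 47^(64+8+4+2) ≡ 83 (mod 311).
Check: 83² = 6889 ≡ 47 (mod 311). The two roots are 83 and 228.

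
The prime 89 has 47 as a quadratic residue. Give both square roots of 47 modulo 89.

15, 74

89 ≡ 1 (mod 4), so we find a root by search.
Trying successive values, 15² = 225 ≡ 47 (mod 89). The other root is 89 − 15 = 74.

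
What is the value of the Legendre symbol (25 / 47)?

1

Reciprocity: 25 ≡ 1 and 47 ≡ 3 (mod 4), so (25/47) = +(47/25).
Reduce top mod 25: now compute (22/25).
Pull out 2: since 25 ≡ 1 (mod 8), (2/25) = +1.
Reciprocity: 11 ≡ 3 and 25 ≡ 1 (mod 4), so (11/25) = +(25/11).
Reduce top mod 11: now compute (3/11).
Reciprocity: 3 ≡ 3 and 11 ≡ 3 (mod 4), so (3/11) = −(11/3).
Reduce top mod 3: now compute (2/3).
Pull out 2: since 3 ≡ 3 (mod 8), (2/3) = -1.
Reached (1/3) = 1. Collecting the sign flips along the way, the symbol is +1.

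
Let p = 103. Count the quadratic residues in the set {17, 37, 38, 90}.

(17/103) = +1 → QR.
(37/103) = -1 → non-residue.
(38/103) = +1 → QR.
(90/103) = -1 → non-residue.
Total quadratic residues among the 4: 2.

2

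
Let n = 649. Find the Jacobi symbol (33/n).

0

Reciprocity: 33 ≡ 1 and 649 ≡ 1 (mod 4), so (33/649) = +(649/33).
Reduce top mod 33: now compute (22/33).
Pull out 2: since 33 ≡ 1 (mod 8), (2/33) = +1.
Reciprocity: 11 ≡ 3 and 33 ≡ 1 (mod 4), so (11/33) = +(33/11).
Reduce top mod 11: now compute (0/11).
Top reduces to 0: gcd > 1, so the symbol is 0.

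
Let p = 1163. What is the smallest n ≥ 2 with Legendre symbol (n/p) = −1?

2

(2/1163) = −1, so 2 is the smallest positive non-residue mod 1163.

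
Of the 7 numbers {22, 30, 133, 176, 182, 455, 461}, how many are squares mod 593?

(22/593) = -1 → non-residue.
(30/593) = +1 → QR.
(133/593) = -1 → non-residue.
(176/593) = -1 → non-residue.
(182/593) = +1 → QR.
(455/593) = -1 → non-residue.
(461/593) = +1 → QR.
Total quadratic residues among the 7: 3.

3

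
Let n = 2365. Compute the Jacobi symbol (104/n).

-1

Pull out 2^3: since 2365 ≡ 5 (mod 8), (2/2365) = -1, so (2/2365)^3 = -1.
Reciprocity: 13 ≡ 1 and 2365 ≡ 1 (mod 4), so (13/2365) = +(2365/13).
Reduce top mod 13: now compute (12/13).
Pull out 2^2: since 13 ≡ 5 (mod 8), (2/13) = -1, so (2/13)^2 = +1.
Reciprocity: 3 ≡ 3 and 13 ≡ 1 (mod 4), so (3/13) = +(13/3).
Reduce top mod 3: now compute (1/3).
Reached (1/3) = 1. Collecting the sign flips along the way, the symbol is -1.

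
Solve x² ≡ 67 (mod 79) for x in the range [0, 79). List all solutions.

15, 64

Since 79 ≡ 3 (mod 4), a square root of 67 is 67^((79+1)/4) = 67^20 mod 79.
Repeated squaring: 67^2≡65, 67^4≡38, 67^8≡22, 67^16≡10 (mod 79).
67^20 = 67^(16+4) ≡ 64 (mod 79).
Check: 64² = 4096 ≡ 67 (mod 79). The two roots are 15 and 64.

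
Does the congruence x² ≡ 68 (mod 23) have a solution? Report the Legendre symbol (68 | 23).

First reduce: 68 ≡ 22 (mod 23).
Pull out 2: since 23 ≡ 7 (mod 8), (2/23) = +1.
Reciprocity: 11 ≡ 3 and 23 ≡ 3 (mod 4), so (11/23) = −(23/11).
Reduce top mod 11: now compute (1/11).
Reached (1/11) = 1. Collecting the sign flips along the way, the symbol is -1.

-1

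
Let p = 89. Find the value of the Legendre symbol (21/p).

Reciprocity: 21 ≡ 1 and 89 ≡ 1 (mod 4), so (21/89) = +(89/21).
Reduce top mod 21: now compute (5/21).
Reciprocity: 5 ≡ 1 and 21 ≡ 1 (mod 4), so (5/21) = +(21/5).
Reduce top mod 5: now compute (1/5).
Reached (1/5) = 1. Collecting the sign flips along the way, the symbol is +1.

1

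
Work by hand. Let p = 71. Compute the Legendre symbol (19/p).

1

Euler's criterion: (19/71) ≡ 19^35 (mod 71).
19^2 ≡ 6 (mod 71)
19^4 ≡ 36 (mod 71)
19^8 ≡ 18 (mod 71)
19^16 ≡ 40 (mod 71)
19^32 ≡ 38 (mod 71)
19^35 = 19^(32+2+1) ≡ 1 (mod 71).
Result is 1, so (19/71) = 1.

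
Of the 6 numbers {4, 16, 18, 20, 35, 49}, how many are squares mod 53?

3

(4/53) = +1 → QR.
(16/53) = +1 → QR.
(18/53) = -1 → non-residue.
(20/53) = -1 → non-residue.
(35/53) = -1 → non-residue.
(49/53) = +1 → QR.
Total quadratic residues among the 6: 3.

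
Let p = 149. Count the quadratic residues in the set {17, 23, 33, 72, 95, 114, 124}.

5

(17/149) = +1 → QR.
(23/149) = -1 → non-residue.
(33/149) = +1 → QR.
(72/149) = -1 → non-residue.
(95/149) = +1 → QR.
(114/149) = +1 → QR.
(124/149) = +1 → QR.
Total quadratic residues among the 7: 5.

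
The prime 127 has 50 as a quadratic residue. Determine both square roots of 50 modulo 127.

Since 127 ≡ 3 (mod 4), a square root of 50 is 50^((127+1)/4) = 50^32 mod 127.
Repeated squaring: 50^2≡87, 50^4≡76, 50^8≡61, 50^16≡38, 50^32≡47 (mod 127).
50^32 = 50^(32) ≡ 47 (mod 127).
Check: 47² = 2209 ≡ 50 (mod 127). The two roots are 47 and 80.

47, 80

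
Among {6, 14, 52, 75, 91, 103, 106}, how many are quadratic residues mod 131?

(6/131) = -1 → non-residue.
(14/131) = -1 → non-residue.
(52/131) = +1 → QR.
(75/131) = +1 → QR.
(91/131) = +1 → QR.
(103/131) = -1 → non-residue.
(106/131) = -1 → non-residue.
Total quadratic residues among the 7: 3.

3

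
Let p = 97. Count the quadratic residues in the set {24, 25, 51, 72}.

3

(24/97) = +1 → QR.
(25/97) = +1 → QR.
(51/97) = -1 → non-residue.
(72/97) = +1 → QR.
Total quadratic residues among the 4: 3.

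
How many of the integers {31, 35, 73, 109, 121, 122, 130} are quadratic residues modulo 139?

(31/139) = +1 → QR.
(35/139) = +1 → QR.
(73/139) = -1 → non-residue.
(109/139) = -1 → non-residue.
(121/139) = +1 → QR.
(122/139) = +1 → QR.
(130/139) = -1 → non-residue.
Total quadratic residues among the 7: 4.

4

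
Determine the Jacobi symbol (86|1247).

0

Pull out 2: since 1247 ≡ 7 (mod 8), (2/1247) = +1.
Reciprocity: 43 ≡ 3 and 1247 ≡ 3 (mod 4), so (43/1247) = −(1247/43).
Reduce top mod 43: now compute (0/43).
Top reduces to 0: gcd > 1, so the symbol is 0.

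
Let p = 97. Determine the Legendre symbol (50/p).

Pull out 2: since 97 ≡ 1 (mod 8), (2/97) = +1.
Reciprocity: 25 ≡ 1 and 97 ≡ 1 (mod 4), so (25/97) = +(97/25).
Reduce top mod 25: now compute (22/25).
Pull out 2: since 25 ≡ 1 (mod 8), (2/25) = +1.
Reciprocity: 11 ≡ 3 and 25 ≡ 1 (mod 4), so (11/25) = +(25/11).
Reduce top mod 11: now compute (3/11).
Reciprocity: 3 ≡ 3 and 11 ≡ 3 (mod 4), so (3/11) = −(11/3).
Reduce top mod 3: now compute (2/3).
Pull out 2: since 3 ≡ 3 (mod 8), (2/3) = -1.
Reached (1/3) = 1. Collecting the sign flips along the way, the symbol is +1.

1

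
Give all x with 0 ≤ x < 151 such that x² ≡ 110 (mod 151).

Since 151 ≡ 3 (mod 4), a square root of 110 is 110^((151+1)/4) = 110^38 mod 151.
Repeated squaring: 110^2≡20, 110^4≡98, 110^8≡91, 110^16≡127, 110^32≡123 (mod 151).
110^38 = 110^(32+4+2) ≡ 84 (mod 151).
Check: 84² = 7056 ≡ 110 (mod 151). The two roots are 67 and 84.

67, 84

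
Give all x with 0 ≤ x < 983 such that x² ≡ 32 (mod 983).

Since 983 ≡ 3 (mod 4), a square root of 32 is 32^((983+1)/4) = 32^246 mod 983.
Repeated squaring: 32^2≡41, 32^4≡698, 32^8≡619, 32^16≡774, 32^32≡429, 32^64≡220, 32^128≡233 (mod 983).
32^246 = 32^(128+64+32+16+4+2) ≡ 817 (mod 983).
Check: 817² = 667489 ≡ 32 (mod 983). The two roots are 166 and 817.

166, 817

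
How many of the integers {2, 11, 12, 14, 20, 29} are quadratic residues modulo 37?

(2/37) = -1 → non-residue.
(11/37) = +1 → QR.
(12/37) = +1 → QR.
(14/37) = -1 → non-residue.
(20/37) = -1 → non-residue.
(29/37) = -1 → non-residue.
Total quadratic residues among the 6: 2.

2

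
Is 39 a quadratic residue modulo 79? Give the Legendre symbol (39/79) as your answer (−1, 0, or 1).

Reciprocity: 39 ≡ 3 and 79 ≡ 3 (mod 4), so (39/79) = −(79/39).
Reduce top mod 39: now compute (1/39).
Reached (1/39) = 1. Collecting the sign flips along the way, the symbol is -1.

-1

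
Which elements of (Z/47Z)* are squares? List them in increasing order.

Square k = 1,…,23 (k and 47−k give the same square):
1²=1, 2²=4, 3²=9, 4²=16, 5²=25, 6²=36, 7²≡2, 8²≡17, 9²≡34, 10²≡6, 11²≡27, 12²≡3, 13²≡28, 14²≡8, 15²≡37, 16²≡21, 17²≡7, 18²≡42, 19²≡32, 20²≡24, 21²≡18, 22²≡14, 23²≡12 (mod 47).
So the quadratic residues mod 47 are {1, 2, 3, 4, 6, 7, 8, 9, 12, 14, 16, 17, 18, 21, 24, 25, 27, 28, 32, 34, 36, 37, 42}.

1, 2, 3, 4, 6, 7, 8, 9, 12, 14, 16, 17, 18, 21, 24, 25, 27, 28, 32, 34, 36, 37, 42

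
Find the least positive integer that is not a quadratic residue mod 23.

5

(2/23) = +1, so 2 is a residue.
(3/23) = +1, so 3 is a residue.
(4/23) = +1, so 4 is a residue.
(5/23) = −1, so 5 is the smallest positive non-residue mod 23.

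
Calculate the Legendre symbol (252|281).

1

Pull out 2^2: since 281 ≡ 1 (mod 8), (2/281) = +1, so (2/281)^2 = +1.
Reciprocity: 63 ≡ 3 and 281 ≡ 1 (mod 4), so (63/281) = +(281/63).
Reduce top mod 63: now compute (29/63).
Reciprocity: 29 ≡ 1 and 63 ≡ 3 (mod 4), so (29/63) = +(63/29).
Reduce top mod 29: now compute (5/29).
Reciprocity: 5 ≡ 1 and 29 ≡ 1 (mod 4), so (5/29) = +(29/5).
Reduce top mod 5: now compute (4/5).
Pull out 2^2: since 5 ≡ 5 (mod 8), (2/5) = -1, so (2/5)^2 = +1.
Reached (1/5) = 1. Collecting the sign flips along the way, the symbol is +1.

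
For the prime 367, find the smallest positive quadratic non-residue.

3

(2/367) = +1, so 2 is a residue.
(3/367) = −1, so 3 is the smallest positive non-residue mod 367.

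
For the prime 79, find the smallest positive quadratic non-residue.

(2/79) = +1, so 2 is a residue.
(3/79) = −1, so 3 is the smallest positive non-residue mod 79.

3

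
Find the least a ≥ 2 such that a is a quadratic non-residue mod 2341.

2

(2/2341) = −1, so 2 is the smallest positive non-residue mod 2341.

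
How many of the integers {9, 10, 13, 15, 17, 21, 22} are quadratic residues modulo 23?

2

(9/23) = +1 → QR.
(10/23) = -1 → non-residue.
(13/23) = +1 → QR.
(15/23) = -1 → non-residue.
(17/23) = -1 → non-residue.
(21/23) = -1 → non-residue.
(22/23) = -1 → non-residue.
Total quadratic residues among the 7: 2.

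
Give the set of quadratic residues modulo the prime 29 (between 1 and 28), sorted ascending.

Square k = 1,…,14 (k and 29−k give the same square):
1²=1, 2²=4, 3²=9, 4²=16, 5²=25, 6²≡7, 7²≡20, 8²≡6, 9²≡23, 10²≡13, 11²≡5, 12²≡28, 13²≡24, 14²≡22 (mod 29).
So the quadratic residues mod 29 are {1, 4, 5, 6, 7, 9, 13, 16, 20, 22, 23, 24, 25, 28}.

1 4 5 6 7 9 13 16 20 22 23 24 25 28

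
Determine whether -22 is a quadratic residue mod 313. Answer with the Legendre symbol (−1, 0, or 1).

1

First reduce: -22 ≡ 291 (mod 313).
Reciprocity: 291 ≡ 3 and 313 ≡ 1 (mod 4), so (291/313) = +(313/291).
Reduce top mod 291: now compute (22/291).
Pull out 2: since 291 ≡ 3 (mod 8), (2/291) = -1.
Reciprocity: 11 ≡ 3 and 291 ≡ 3 (mod 4), so (11/291) = −(291/11).
Reduce top mod 11: now compute (5/11).
Reciprocity: 5 ≡ 1 and 11 ≡ 3 (mod 4), so (5/11) = +(11/5).
Reduce top mod 5: now compute (1/5).
Reached (1/5) = 1. Collecting the sign flips along the way, the symbol is +1.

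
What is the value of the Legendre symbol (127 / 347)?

Euler's criterion: (127/347) ≡ 127^173 (mod 347).
127^2 ≡ 167 (mod 347)
127^4 ≡ 129 (mod 347)
127^8 ≡ 332 (mod 347)
127^16 ≡ 225 (mod 347)
127^32 ≡ 310 (mod 347)
127^64 ≡ 328 (mod 347)
127^128 ≡ 14 (mod 347)
127^173 = 127^(128+32+8+4+1) ≡ 1 (mod 347).
Result is 1, so (127/347) = 1.

1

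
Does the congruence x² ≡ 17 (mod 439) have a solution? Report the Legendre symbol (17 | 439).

-1

Euler's criterion: (17/439) ≡ 17^219 (mod 439).
17^2 ≡ 289 (mod 439)
17^4 ≡ 111 (mod 439)
17^8 ≡ 29 (mod 439)
17^16 ≡ 402 (mod 439)
17^32 ≡ 52 (mod 439)
17^64 ≡ 70 (mod 439)
17^128 ≡ 71 (mod 439)
17^219 = 17^(128+64+16+8+2+1) ≡ 438 (mod 439).
Result is 438 ≡ −1, so (17/439) = −1.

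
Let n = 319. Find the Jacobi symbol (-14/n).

First reduce: -14 ≡ 305 (mod 319).
Reciprocity: 305 ≡ 1 and 319 ≡ 3 (mod 4), so (305/319) = +(319/305).
Reduce top mod 305: now compute (14/305).
Pull out 2: since 305 ≡ 1 (mod 8), (2/305) = +1.
Reciprocity: 7 ≡ 3 and 305 ≡ 1 (mod 4), so (7/305) = +(305/7).
Reduce top mod 7: now compute (4/7).
Pull out 2^2: since 7 ≡ 7 (mod 8), (2/7) = +1, so (2/7)^2 = +1.
Reached (1/7) = 1. Collecting the sign flips along the way, the symbol is +1.

1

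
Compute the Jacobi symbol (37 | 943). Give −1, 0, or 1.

Reciprocity: 37 ≡ 1 and 943 ≡ 3 (mod 4), so (37/943) = +(943/37).
Reduce top mod 37: now compute (18/37).
Pull out 2: since 37 ≡ 5 (mod 8), (2/37) = -1.
Reciprocity: 9 ≡ 1 and 37 ≡ 1 (mod 4), so (9/37) = +(37/9).
Reduce top mod 9: now compute (1/9).
Reached (1/9) = 1. Collecting the sign flips along the way, the symbol is -1.

-1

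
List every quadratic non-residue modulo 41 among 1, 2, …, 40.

Square k = 1,…,20 (k and 41−k give the same square):
1²=1, 2²=4, 3²=9, 4²=16, 5²=25, 6²=36, 7²≡8, 8²≡23, 9²≡40, 10²≡18, 11²≡39, 12²≡21, 13²≡5, 14²≡32, 15²≡20, 16²≡10, 17²≡2, 18²≡37, 19²≡33, 20²≡31 (mod 41).
The residues are {1, 2, 4, 5, 8, 9, 10, 16, 18, 20, 21, 23, 25, 31, 32, 33, 36, 37, 39, 40}; the non-residues are the remaining 20 nonzero classes.

3, 6, 7, 11, 12, 13, 14, 15, 17, 19, 22, 24, 26, 27, 28, 29, 30, 34, 35, 38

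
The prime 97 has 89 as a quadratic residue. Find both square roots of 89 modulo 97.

97 ≡ 1 (mod 4), so we find a root by search.
Trying successive values, 34² = 1156 ≡ 89 (mod 97). The other root is 97 − 34 = 63.

34, 63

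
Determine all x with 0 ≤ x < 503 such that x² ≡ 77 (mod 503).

Since 503 ≡ 3 (mod 4), a square root of 77 is 77^((503+1)/4) = 77^126 mod 503.
Repeated squaring: 77^2≡396, 77^4≡383, 77^8≡316, 77^16≡262, 77^32≡236, 77^64≡366 (mod 503).
77^126 = 77^(64+32+16+8+4+2) ≡ 384 (mod 503).
Check: 384² = 147456 ≡ 77 (mod 503). The two roots are 119 and 384.

119, 384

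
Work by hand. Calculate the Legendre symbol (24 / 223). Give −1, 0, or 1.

-1

Pull out 2^3: since 223 ≡ 7 (mod 8), (2/223) = +1, so (2/223)^3 = +1.
Reciprocity: 3 ≡ 3 and 223 ≡ 3 (mod 4), so (3/223) = −(223/3).
Reduce top mod 3: now compute (1/3).
Reached (1/3) = 1. Collecting the sign flips along the way, the symbol is -1.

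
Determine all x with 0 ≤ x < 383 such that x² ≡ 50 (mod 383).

Since 383 ≡ 3 (mod 4), a square root of 50 is 50^((383+1)/4) = 50^96 mod 383.
Repeated squaring: 50^2≡202, 50^4≡206, 50^8≡306, 50^16≡184, 50^32≡152, 50^64≡124 (mod 383).
50^96 = 50^(64+32) ≡ 81 (mod 383).
Check: 81² = 6561 ≡ 50 (mod 383). The two roots are 81 and 302.

81, 302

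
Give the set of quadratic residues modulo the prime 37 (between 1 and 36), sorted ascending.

1, 3, 4, 7, 9, 10, 11, 12, 16, 21, 25, 26, 27, 28, 30, 33, 34, 36

Square k = 1,…,18 (k and 37−k give the same square):
1²=1, 2²=4, 3²=9, 4²=16, 5²=25, 6²=36, 7²≡12, 8²≡27, 9²≡7, 10²≡26, 11²≡10, 12²≡33, 13²≡21, 14²≡11, 15²≡3, 16²≡34, 17²≡30, 18²≡28 (mod 37).
So the quadratic residues mod 37 are {1, 3, 4, 7, 9, 10, 11, 12, 16, 21, 25, 26, 27, 28, 30, 33, 34, 36}.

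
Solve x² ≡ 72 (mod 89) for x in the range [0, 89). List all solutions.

28, 61

89 ≡ 1 (mod 4), so we find a root by search.
Trying successive values, 28² = 784 ≡ 72 (mod 89). The other root is 89 − 28 = 61.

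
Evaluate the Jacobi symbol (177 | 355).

1

Reciprocity: 177 ≡ 1 and 355 ≡ 3 (mod 4), so (177/355) = +(355/177).
Reduce top mod 177: now compute (1/177).
Reached (1/177) = 1. Collecting the sign flips along the way, the symbol is +1.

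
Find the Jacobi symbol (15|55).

Reciprocity: 15 ≡ 3 and 55 ≡ 3 (mod 4), so (15/55) = −(55/15).
Reduce top mod 15: now compute (10/15).
Pull out 2: since 15 ≡ 7 (mod 8), (2/15) = +1.
Reciprocity: 5 ≡ 1 and 15 ≡ 3 (mod 4), so (5/15) = +(15/5).
Reduce top mod 5: now compute (0/5).
Top reduces to 0: gcd > 1, so the symbol is 0.

0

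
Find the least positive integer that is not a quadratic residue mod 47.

(2/47) = +1, so 2 is a residue.
(3/47) = +1, so 3 is a residue.
(4/47) = +1, so 4 is a residue.
(5/47) = −1, so 5 is the smallest positive non-residue mod 47.

5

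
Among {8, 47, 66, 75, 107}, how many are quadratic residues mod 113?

(8/113) = +1 → QR.
(47/113) = -1 → non-residue.
(66/113) = -1 → non-residue.
(75/113) = -1 → non-residue.
(107/113) = -1 → non-residue.
Total quadratic residues among the 5: 1.

1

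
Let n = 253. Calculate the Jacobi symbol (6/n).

-1

Pull out 2: since 253 ≡ 5 (mod 8), (2/253) = -1.
Reciprocity: 3 ≡ 3 and 253 ≡ 1 (mod 4), so (3/253) = +(253/3).
Reduce top mod 3: now compute (1/3).
Reached (1/3) = 1. Collecting the sign flips along the way, the symbol is -1.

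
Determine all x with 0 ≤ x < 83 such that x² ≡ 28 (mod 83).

32, 51

Since 83 ≡ 3 (mod 4), a square root of 28 is 28^((83+1)/4) = 28^21 mod 83.
Repeated squaring: 28^2≡37, 28^4≡41, 28^8≡21, 28^16≡26 (mod 83).
28^21 = 28^(16+4+1) ≡ 51 (mod 83).
Check: 51² = 2601 ≡ 28 (mod 83). The two roots are 32 and 51.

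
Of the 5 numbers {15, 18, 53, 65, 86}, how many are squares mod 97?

(15/97) = -1 → non-residue.
(18/97) = +1 → QR.
(53/97) = +1 → QR.
(65/97) = +1 → QR.
(86/97) = +1 → QR.
Total quadratic residues among the 5: 4.

4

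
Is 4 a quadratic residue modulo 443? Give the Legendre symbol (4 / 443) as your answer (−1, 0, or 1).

1

Pull out 2^2: since 443 ≡ 3 (mod 8), (2/443) = -1, so (2/443)^2 = +1.
Reached (1/443) = 1. Collecting the sign flips along the way, the symbol is +1.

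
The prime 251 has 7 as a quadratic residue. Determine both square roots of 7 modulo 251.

Since 251 ≡ 3 (mod 4), a square root of 7 is 7^((251+1)/4) = 7^63 mod 251.
Repeated squaring: 7^2≡49, 7^4≡142, 7^8≡84, 7^16≡28, 7^32≡31 (mod 251).
7^63 = 7^(32+16+8+4+2+1) ≡ 209 (mod 251).
Check: 209² = 43681 ≡ 7 (mod 251). The two roots are 42 and 209.

42, 209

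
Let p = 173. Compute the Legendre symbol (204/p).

Euler's criterion: (204/173) ≡ 31^86 (mod 173).
31^2 ≡ 96 (mod 173)
31^4 ≡ 47 (mod 173)
31^8 ≡ 133 (mod 173)
31^16 ≡ 43 (mod 173)
31^32 ≡ 119 (mod 173)
31^64 ≡ 148 (mod 173)
31^86 = 31^(64+16+4+2) ≡ 1 (mod 173).
Result is 1, so (204/173) = 1.

1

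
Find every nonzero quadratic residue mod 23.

Square k = 1,…,11 (k and 23−k give the same square):
1²=1, 2²=4, 3²=9, 4²=16, 5²≡2, 6²≡13, 7²≡3, 8²≡18, 9²≡12, 10²≡8, 11²≡6 (mod 23).
So the quadratic residues mod 23 are {1, 2, 3, 4, 6, 8, 9, 12, 13, 16, 18}.

1, 2, 3, 4, 6, 8, 9, 12, 13, 16, 18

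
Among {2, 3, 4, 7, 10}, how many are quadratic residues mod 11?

2

(2/11) = -1 → non-residue.
(3/11) = +1 → QR.
(4/11) = +1 → QR.
(7/11) = -1 → non-residue.
(10/11) = -1 → non-residue.
Total quadratic residues among the 5: 2.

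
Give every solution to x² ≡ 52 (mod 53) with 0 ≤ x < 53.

53 ≡ 1 (mod 4), so we find a root by search.
Trying successive values, 23² = 529 ≡ 52 (mod 53). The other root is 53 − 23 = 30.

23, 30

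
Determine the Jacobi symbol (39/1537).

1

Reciprocity: 39 ≡ 3 and 1537 ≡ 1 (mod 4), so (39/1537) = +(1537/39).
Reduce top mod 39: now compute (16/39).
Pull out 2^4: since 39 ≡ 7 (mod 8), (2/39) = +1, so (2/39)^4 = +1.
Reached (1/39) = 1. Collecting the sign flips along the way, the symbol is +1.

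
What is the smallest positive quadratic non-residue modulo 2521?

(2/2521) = +1, so 2 is a residue.
(3/2521) = +1, so 3 is a residue.
(4/2521) = +1, so 4 is a residue.
(5/2521) = +1, so 5 is a residue.
(6/2521) = +1, so 6 is a residue.
(7/2521) = +1, so 7 is a residue.
(8/2521) = +1, so 8 is a residue.
(9/2521) = +1, so 9 is a residue.
(10/2521) = +1, so 10 is a residue.
(11/2521) = −1, so 11 is the smallest positive non-residue mod 2521.

11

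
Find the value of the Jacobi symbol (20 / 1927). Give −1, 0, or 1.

Pull out 2^2: since 1927 ≡ 7 (mod 8), (2/1927) = +1, so (2/1927)^2 = +1.
Reciprocity: 5 ≡ 1 and 1927 ≡ 3 (mod 4), so (5/1927) = +(1927/5).
Reduce top mod 5: now compute (2/5).
Pull out 2: since 5 ≡ 5 (mod 8), (2/5) = -1.
Reached (1/5) = 1. Collecting the sign flips along the way, the symbol is -1.

-1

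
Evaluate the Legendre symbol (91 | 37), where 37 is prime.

First reduce: 91 ≡ 17 (mod 37).
Reciprocity: 17 ≡ 1 and 37 ≡ 1 (mod 4), so (17/37) = +(37/17).
Reduce top mod 17: now compute (3/17).
Reciprocity: 3 ≡ 3 and 17 ≡ 1 (mod 4), so (3/17) = +(17/3).
Reduce top mod 3: now compute (2/3).
Pull out 2: since 3 ≡ 3 (mod 8), (2/3) = -1.
Reached (1/3) = 1. Collecting the sign flips along the way, the symbol is -1.

-1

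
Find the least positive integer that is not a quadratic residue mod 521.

(2/521) = +1, so 2 is a residue.
(3/521) = −1, so 3 is the smallest positive non-residue mod 521.

3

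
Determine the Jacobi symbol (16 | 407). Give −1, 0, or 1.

Pull out 2^4: since 407 ≡ 7 (mod 8), (2/407) = +1, so (2/407)^4 = +1.
Reached (1/407) = 1. Collecting the sign flips along the way, the symbol is +1.

1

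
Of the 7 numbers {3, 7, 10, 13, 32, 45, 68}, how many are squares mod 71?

4

(3/71) = +1 → QR.
(7/71) = -1 → non-residue.
(10/71) = +1 → QR.
(13/71) = -1 → non-residue.
(32/71) = +1 → QR.
(45/71) = +1 → QR.
(68/71) = -1 → non-residue.
Total quadratic residues among the 7: 4.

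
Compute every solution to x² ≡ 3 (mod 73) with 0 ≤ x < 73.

73 ≡ 1 (mod 4), so we find a root by search.
Trying successive values, 21² = 441 ≡ 3 (mod 73). The other root is 73 − 21 = 52.

21, 52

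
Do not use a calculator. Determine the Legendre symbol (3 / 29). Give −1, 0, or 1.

-1

Euler's criterion: (3/29) ≡ 3^14 (mod 29).
3^2 ≡ 9 (mod 29)
3^4 ≡ 23 (mod 29)
3^8 ≡ 7 (mod 29)
3^14 = 3^(8+4+2) ≡ 28 (mod 29).
Result is 28 ≡ −1, so (3/29) = −1.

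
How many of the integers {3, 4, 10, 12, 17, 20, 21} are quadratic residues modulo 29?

(3/29) = -1 → non-residue.
(4/29) = +1 → QR.
(10/29) = -1 → non-residue.
(12/29) = -1 → non-residue.
(17/29) = -1 → non-residue.
(20/29) = +1 → QR.
(21/29) = -1 → non-residue.
Total quadratic residues among the 7: 2.

2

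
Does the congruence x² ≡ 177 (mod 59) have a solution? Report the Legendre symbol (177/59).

First reduce: 177 ≡ 0 (mod 59).
Top reduces to 0: gcd > 1, so the symbol is 0.

0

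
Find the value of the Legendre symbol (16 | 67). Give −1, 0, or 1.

1

Euler's criterion: (16/67) ≡ 16^33 (mod 67).
16^2 ≡ 55 (mod 67)
16^4 ≡ 10 (mod 67)
16^8 ≡ 33 (mod 67)
16^16 ≡ 17 (mod 67)
16^32 ≡ 21 (mod 67)
16^33 = 16^(32+1) ≡ 1 (mod 67).
Result is 1, so (16/67) = 1.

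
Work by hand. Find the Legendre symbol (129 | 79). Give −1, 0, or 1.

First reduce: 129 ≡ 50 (mod 79).
Pull out 2: since 79 ≡ 7 (mod 8), (2/79) = +1.
Reciprocity: 25 ≡ 1 and 79 ≡ 3 (mod 4), so (25/79) = +(79/25).
Reduce top mod 25: now compute (4/25).
Pull out 2^2: since 25 ≡ 1 (mod 8), (2/25) = +1, so (2/25)^2 = +1.
Reached (1/25) = 1. Collecting the sign flips along the way, the symbol is +1.

1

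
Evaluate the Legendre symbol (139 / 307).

-1

Reciprocity: 139 ≡ 3 and 307 ≡ 3 (mod 4), so (139/307) = −(307/139).
Reduce top mod 139: now compute (29/139).
Reciprocity: 29 ≡ 1 and 139 ≡ 3 (mod 4), so (29/139) = +(139/29).
Reduce top mod 29: now compute (23/29).
Reciprocity: 23 ≡ 3 and 29 ≡ 1 (mod 4), so (23/29) = +(29/23).
Reduce top mod 23: now compute (6/23).
Pull out 2: since 23 ≡ 7 (mod 8), (2/23) = +1.
Reciprocity: 3 ≡ 3 and 23 ≡ 3 (mod 4), so (3/23) = −(23/3).
Reduce top mod 3: now compute (2/3).
Pull out 2: since 3 ≡ 3 (mod 8), (2/3) = -1.
Reached (1/3) = 1. Collecting the sign flips along the way, the symbol is -1.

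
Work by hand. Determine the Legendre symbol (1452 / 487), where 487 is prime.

First reduce: 1452 ≡ 478 (mod 487).
Pull out 2: since 487 ≡ 7 (mod 8), (2/487) = +1.
Reciprocity: 239 ≡ 3 and 487 ≡ 3 (mod 4), so (239/487) = −(487/239).
Reduce top mod 239: now compute (9/239).
Reciprocity: 9 ≡ 1 and 239 ≡ 3 (mod 4), so (9/239) = +(239/9).
Reduce top mod 9: now compute (5/9).
Reciprocity: 5 ≡ 1 and 9 ≡ 1 (mod 4), so (5/9) = +(9/5).
Reduce top mod 5: now compute (4/5).
Pull out 2^2: since 5 ≡ 5 (mod 8), (2/5) = -1, so (2/5)^2 = +1.
Reached (1/5) = 1. Collecting the sign flips along the way, the symbol is -1.

-1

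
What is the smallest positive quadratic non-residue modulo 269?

2

(2/269) = −1, so 2 is the smallest positive non-residue mod 269.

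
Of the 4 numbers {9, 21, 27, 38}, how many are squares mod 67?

(9/67) = +1 → QR.
(21/67) = +1 → QR.
(27/67) = -1 → non-residue.
(38/67) = -1 → non-residue.
Total quadratic residues among the 4: 2.

2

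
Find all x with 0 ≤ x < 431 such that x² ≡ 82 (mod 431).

157, 274

Since 431 ≡ 3 (mod 4), a square root of 82 is 82^((431+1)/4) = 82^108 mod 431.
Repeated squaring: 82^2≡259, 82^4≡276, 82^8≡320, 82^16≡253, 82^32≡221, 82^64≡138 (mod 431).
82^108 = 82^(64+32+8+4) ≡ 157 (mod 431).
Check: 157² = 24649 ≡ 82 (mod 431). The two roots are 157 and 274.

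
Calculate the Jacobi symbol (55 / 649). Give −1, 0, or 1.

Reciprocity: 55 ≡ 3 and 649 ≡ 1 (mod 4), so (55/649) = +(649/55).
Reduce top mod 55: now compute (44/55).
Pull out 2^2: since 55 ≡ 7 (mod 8), (2/55) = +1, so (2/55)^2 = +1.
Reciprocity: 11 ≡ 3 and 55 ≡ 3 (mod 4), so (11/55) = −(55/11).
Reduce top mod 11: now compute (0/11).
Top reduces to 0: gcd > 1, so the symbol is 0.

0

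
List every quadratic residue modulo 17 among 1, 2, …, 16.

Square k = 1,…,8 (k and 17−k give the same square):
1²=1, 2²=4, 3²=9, 4²=16, 5²≡8, 6²≡2, 7²≡15, 8²≡13 (mod 17).
So the quadratic residues mod 17 are {1, 2, 4, 8, 9, 13, 15, 16}.

1 2 4 8 9 13 15 16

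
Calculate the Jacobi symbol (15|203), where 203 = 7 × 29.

-1

Reciprocity: 15 ≡ 3 and 203 ≡ 3 (mod 4), so (15/203) = −(203/15).
Reduce top mod 15: now compute (8/15).
Pull out 2^3: since 15 ≡ 7 (mod 8), (2/15) = +1, so (2/15)^3 = +1.
Reached (1/15) = 1. Collecting the sign flips along the way, the symbol is -1.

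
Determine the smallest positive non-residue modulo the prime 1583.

(2/1583) = +1, so 2 is a residue.
(3/1583) = +1, so 3 is a residue.
(4/1583) = +1, so 4 is a residue.
(5/1583) = −1, so 5 is the smallest positive non-residue mod 1583.

5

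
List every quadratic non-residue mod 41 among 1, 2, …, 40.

Square k = 1,…,20 (k and 41−k give the same square):
1²=1, 2²=4, 3²=9, 4²=16, 5²=25, 6²=36, 7²≡8, 8²≡23, 9²≡40, 10²≡18, 11²≡39, 12²≡21, 13²≡5, 14²≡32, 15²≡20, 16²≡10, 17²≡2, 18²≡37, 19²≡33, 20²≡31 (mod 41).
The residues are {1, 2, 4, 5, 8, 9, 10, 16, 18, 20, 21, 23, 25, 31, 32, 33, 36, 37, 39, 40}; the non-residues are the remaining 20 nonzero classes.

3, 6, 7, 11, 12, 13, 14, 15, 17, 19, 22, 24, 26, 27, 28, 29, 30, 34, 35, 38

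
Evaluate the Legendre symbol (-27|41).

Euler's criterion: (-27/41) ≡ 14^20 (mod 41).
14^2 ≡ 32 (mod 41)
14^4 ≡ 40 (mod 41)
14^8 ≡ 1 (mod 41)
14^16 ≡ 1 (mod 41)
14^20 = 14^(16+4) ≡ 40 (mod 41).
Result is 40 ≡ −1, so (-27/41) = −1.

-1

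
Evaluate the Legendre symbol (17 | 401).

Euler's criterion: (17/401) ≡ 17^200 (mod 401).
17^2 ≡ 289 (mod 401)
17^4 ≡ 113 (mod 401)
17^8 ≡ 338 (mod 401)
17^16 ≡ 360 (mod 401)
17^32 ≡ 77 (mod 401)
17^64 ≡ 315 (mod 401)
17^128 ≡ 178 (mod 401)
17^200 = 17^(128+64+8) ≡ 400 (mod 401).
Result is 400 ≡ −1, so (17/401) = −1.

-1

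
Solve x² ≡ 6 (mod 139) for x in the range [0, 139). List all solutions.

Since 139 ≡ 3 (mod 4), a square root of 6 is 6^((139+1)/4) = 6^35 mod 139.
Repeated squaring: 6^2≡36, 6^4≡45, 6^8≡79, 6^16≡125, 6^32≡57 (mod 139).
6^35 = 6^(32+2+1) ≡ 80 (mod 139).
Check: 80² = 6400 ≡ 6 (mod 139). The two roots are 59 and 80.

59, 80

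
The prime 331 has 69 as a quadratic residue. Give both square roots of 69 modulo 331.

20, 311

Since 331 ≡ 3 (mod 4), a square root of 69 is 69^((331+1)/4) = 69^83 mod 331.
Repeated squaring: 69^2≡127, 69^4≡241, 69^8≡156, 69^16≡173, 69^32≡139, 69^64≡123 (mod 331).
69^83 = 69^(64+16+2+1) ≡ 20 (mod 331).
Check: 20² = 400 ≡ 69 (mod 331). The two roots are 20 and 311.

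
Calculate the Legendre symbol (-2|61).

First reduce: -2 ≡ 59 (mod 61).
Reciprocity: 59 ≡ 3 and 61 ≡ 1 (mod 4), so (59/61) = +(61/59).
Reduce top mod 59: now compute (2/59).
Pull out 2: since 59 ≡ 3 (mod 8), (2/59) = -1.
Reached (1/59) = 1. Collecting the sign flips along the way, the symbol is -1.

-1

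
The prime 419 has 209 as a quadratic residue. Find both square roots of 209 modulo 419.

48, 371

Since 419 ≡ 3 (mod 4), a square root of 209 is 209^((419+1)/4) = 209^105 mod 419.
Repeated squaring: 209^2≡105, 209^4≡131, 209^8≡401, 209^16≡324, 209^32≡226, 209^64≡377 (mod 419).
209^105 = 209^(64+32+8+1) ≡ 48 (mod 419).
Check: 48² = 2304 ≡ 209 (mod 419). The two roots are 48 and 371.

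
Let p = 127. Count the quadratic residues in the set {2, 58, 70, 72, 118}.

3

(2/127) = +1 → QR.
(58/127) = -1 → non-residue.
(70/127) = +1 → QR.
(72/127) = +1 → QR.
(118/127) = -1 → non-residue.
Total quadratic residues among the 5: 3.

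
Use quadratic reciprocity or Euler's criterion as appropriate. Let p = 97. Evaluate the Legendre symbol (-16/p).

1

Euler's criterion: (-16/97) ≡ 81^48 (mod 97).
81^2 ≡ 62 (mod 97)
81^4 ≡ 61 (mod 97)
81^8 ≡ 35 (mod 97)
81^16 ≡ 61 (mod 97)
81^32 ≡ 35 (mod 97)
81^48 = 81^(32+16) ≡ 1 (mod 97).
Result is 1, so (-16/97) = 1.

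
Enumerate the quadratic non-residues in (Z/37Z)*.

2 5 6 8 13 14 15 17 18 19 20 22 23 24 29 31 32 35

Square k = 1,…,18 (k and 37−k give the same square):
1²=1, 2²=4, 3²=9, 4²=16, 5²=25, 6²=36, 7²≡12, 8²≡27, 9²≡7, 10²≡26, 11²≡10, 12²≡33, 13²≡21, 14²≡11, 15²≡3, 16²≡34, 17²≡30, 18²≡28 (mod 37).
The residues are {1, 3, 4, 7, 9, 10, 11, 12, 16, 21, 25, 26, 27, 28, 30, 33, 34, 36}; the non-residues are the remaining 18 nonzero classes.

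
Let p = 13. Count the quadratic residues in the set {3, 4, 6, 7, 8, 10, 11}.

3

(3/13) = +1 → QR.
(4/13) = +1 → QR.
(6/13) = -1 → non-residue.
(7/13) = -1 → non-residue.
(8/13) = -1 → non-residue.
(10/13) = +1 → QR.
(11/13) = -1 → non-residue.
Total quadratic residues among the 7: 3.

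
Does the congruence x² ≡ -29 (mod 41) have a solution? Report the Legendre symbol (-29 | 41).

Euler's criterion: (-29/41) ≡ 12^20 (mod 41).
12^2 ≡ 21 (mod 41)
12^4 ≡ 31 (mod 41)
12^8 ≡ 18 (mod 41)
12^16 ≡ 37 (mod 41)
12^20 = 12^(16+4) ≡ 40 (mod 41).
Result is 40 ≡ −1, so (-29/41) = −1.

-1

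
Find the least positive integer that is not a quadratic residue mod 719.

(2/719) = +1, so 2 is a residue.
(3/719) = +1, so 3 is a residue.
(4/719) = +1, so 4 is a residue.
(5/719) = +1, so 5 is a residue.
(6/719) = +1, so 6 is a residue.
(7/719) = +1, so 7 is a residue.
(8/719) = +1, so 8 is a residue.
(9/719) = +1, so 9 is a residue.
(10/719) = +1, so 10 is a residue.
(11/719) = −1, so 11 is the smallest positive non-residue mod 719.

11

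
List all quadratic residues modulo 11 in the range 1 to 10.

1,3,4,5,9

Square k = 1,…,5 (k and 11−k give the same square):
1²=1, 2²=4, 3²=9, 4²≡5, 5²≡3 (mod 11).
So the quadratic residues mod 11 are {1, 3, 4, 5, 9}.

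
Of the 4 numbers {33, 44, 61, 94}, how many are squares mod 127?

3

(33/127) = -1 → non-residue.
(44/127) = +1 → QR.
(61/127) = +1 → QR.
(94/127) = +1 → QR.
Total quadratic residues among the 4: 3.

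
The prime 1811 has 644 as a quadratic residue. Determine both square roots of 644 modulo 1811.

Since 1811 ≡ 3 (mod 4), a square root of 644 is 644^((1811+1)/4) = 644^453 mod 1811.
Repeated squaring: 644^2≡17, 644^4≡289, 644^8≡215, 644^16≡950, 644^32≡622, 644^64≡1141, 644^128≡1583, 644^256≡1276 (mod 1811).
644^453 = 644^(256+128+64+4+1) ≡ 192 (mod 1811).
Check: 192² = 36864 ≡ 644 (mod 1811). The two roots are 192 and 1619.

192, 1619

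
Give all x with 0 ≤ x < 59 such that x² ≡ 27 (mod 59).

26, 33

Since 59 ≡ 3 (mod 4), a square root of 27 is 27^((59+1)/4) = 27^15 mod 59.
Repeated squaring: 27^2≡21, 27^4≡28, 27^8≡17 (mod 59).
27^15 = 27^(8+4+2+1) ≡ 26 (mod 59).
Check: 26² = 676 ≡ 27 (mod 59). The two roots are 26 and 33.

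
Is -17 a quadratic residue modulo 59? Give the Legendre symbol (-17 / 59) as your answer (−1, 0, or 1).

First reduce: -17 ≡ 42 (mod 59).
Pull out 2: since 59 ≡ 3 (mod 8), (2/59) = -1.
Reciprocity: 21 ≡ 1 and 59 ≡ 3 (mod 4), so (21/59) = +(59/21).
Reduce top mod 21: now compute (17/21).
Reciprocity: 17 ≡ 1 and 21 ≡ 1 (mod 4), so (17/21) = +(21/17).
Reduce top mod 17: now compute (4/17).
Pull out 2^2: since 17 ≡ 1 (mod 8), (2/17) = +1, so (2/17)^2 = +1.
Reached (1/17) = 1. Collecting the sign flips along the way, the symbol is -1.

-1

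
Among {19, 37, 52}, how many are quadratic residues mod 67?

2

(19/67) = +1 → QR.
(37/67) = +1 → QR.
(52/67) = -1 → non-residue.
Total quadratic residues among the 3: 2.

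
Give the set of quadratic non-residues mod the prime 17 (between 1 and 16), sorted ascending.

Square k = 1,…,8 (k and 17−k give the same square):
1²=1, 2²=4, 3²=9, 4²=16, 5²≡8, 6²≡2, 7²≡15, 8²≡13 (mod 17).
The residues are {1, 2, 4, 8, 9, 13, 15, 16}; the non-residues are the remaining 8 nonzero classes.

3,5,6,7,10,11,12,14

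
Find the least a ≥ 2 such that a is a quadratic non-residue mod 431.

7

(2/431) = +1, so 2 is a residue.
(3/431) = +1, so 3 is a residue.
(4/431) = +1, so 4 is a residue.
(5/431) = +1, so 5 is a residue.
(6/431) = +1, so 6 is a residue.
(7/431) = −1, so 7 is the smallest positive non-residue mod 431.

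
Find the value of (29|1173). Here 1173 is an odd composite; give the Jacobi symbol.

Reciprocity: 29 ≡ 1 and 1173 ≡ 1 (mod 4), so (29/1173) = +(1173/29).
Reduce top mod 29: now compute (13/29).
Reciprocity: 13 ≡ 1 and 29 ≡ 1 (mod 4), so (13/29) = +(29/13).
Reduce top mod 13: now compute (3/13).
Reciprocity: 3 ≡ 3 and 13 ≡ 1 (mod 4), so (3/13) = +(13/3).
Reduce top mod 3: now compute (1/3).
Reached (1/3) = 1. Collecting the sign flips along the way, the symbol is +1.

1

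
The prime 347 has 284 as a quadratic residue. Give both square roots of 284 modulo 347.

100, 247

Since 347 ≡ 3 (mod 4), a square root of 284 is 284^((347+1)/4) = 284^87 mod 347.
Repeated squaring: 284^2≡152, 284^4≡202, 284^8≡205, 284^16≡38, 284^32≡56, 284^64≡13 (mod 347).
284^87 = 284^(64+16+4+2+1) ≡ 100 (mod 347).
Check: 100² = 10000 ≡ 284 (mod 347). The two roots are 100 and 247.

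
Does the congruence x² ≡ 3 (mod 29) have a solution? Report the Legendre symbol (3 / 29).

-1

Reciprocity: 3 ≡ 3 and 29 ≡ 1 (mod 4), so (3/29) = +(29/3).
Reduce top mod 3: now compute (2/3).
Pull out 2: since 3 ≡ 3 (mod 8), (2/3) = -1.
Reached (1/3) = 1. Collecting the sign flips along the way, the symbol is -1.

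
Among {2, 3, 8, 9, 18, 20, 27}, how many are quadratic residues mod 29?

(2/29) = -1 → non-residue.
(3/29) = -1 → non-residue.
(8/29) = -1 → non-residue.
(9/29) = +1 → QR.
(18/29) = -1 → non-residue.
(20/29) = +1 → QR.
(27/29) = -1 → non-residue.
Total quadratic residues among the 7: 2.

2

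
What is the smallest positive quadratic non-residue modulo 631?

3

(2/631) = +1, so 2 is a residue.
(3/631) = −1, so 3 is the smallest positive non-residue mod 631.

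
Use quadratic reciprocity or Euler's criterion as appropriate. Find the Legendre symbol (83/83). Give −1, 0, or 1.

First reduce: 83 ≡ 0 (mod 83).
Top reduces to 0: gcd > 1, so the symbol is 0.

0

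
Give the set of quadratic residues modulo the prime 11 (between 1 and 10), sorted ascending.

1 3 4 5 9

Square k = 1,…,5 (k and 11−k give the same square):
1²=1, 2²=4, 3²=9, 4²≡5, 5²≡3 (mod 11).
So the quadratic residues mod 11 are {1, 3, 4, 5, 9}.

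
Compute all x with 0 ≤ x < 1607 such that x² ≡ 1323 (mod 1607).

593, 1014

Since 1607 ≡ 3 (mod 4), a square root of 1323 is 1323^((1607+1)/4) = 1323^402 mod 1607.
Repeated squaring: 1323^2≡306, 1323^4≡430, 1323^8≡95, 1323^16≡990, 1323^32≡1437, 1323^64≡1581, 1323^128≡676, 1323^256≡588 (mod 1607).
1323^402 = 1323^(256+128+16+2) ≡ 1014 (mod 1607).
Check: 1014² = 1028196 ≡ 1323 (mod 1607). The two roots are 593 and 1014.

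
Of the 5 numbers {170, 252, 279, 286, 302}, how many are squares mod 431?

1

(170/431) = -1 → non-residue.
(252/431) = -1 → non-residue.
(279/431) = -1 → non-residue.
(286/431) = -1 → non-residue.
(302/431) = +1 → QR.
Total quadratic residues among the 5: 1.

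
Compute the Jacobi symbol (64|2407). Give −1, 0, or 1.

1

Pull out 2^6: since 2407 ≡ 7 (mod 8), (2/2407) = +1, so (2/2407)^6 = +1.
Reached (1/2407) = 1. Collecting the sign flips along the way, the symbol is +1.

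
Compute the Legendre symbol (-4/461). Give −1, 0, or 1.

1

First reduce: -4 ≡ 457 (mod 461).
Reciprocity: 457 ≡ 1 and 461 ≡ 1 (mod 4), so (457/461) = +(461/457).
Reduce top mod 457: now compute (4/457).
Pull out 2^2: since 457 ≡ 1 (mod 8), (2/457) = +1, so (2/457)^2 = +1.
Reached (1/457) = 1. Collecting the sign flips along the way, the symbol is +1.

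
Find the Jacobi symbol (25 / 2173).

1

Reciprocity: 25 ≡ 1 and 2173 ≡ 1 (mod 4), so (25/2173) = +(2173/25).
Reduce top mod 25: now compute (23/25).
Reciprocity: 23 ≡ 3 and 25 ≡ 1 (mod 4), so (23/25) = +(25/23).
Reduce top mod 23: now compute (2/23).
Pull out 2: since 23 ≡ 7 (mod 8), (2/23) = +1.
Reached (1/23) = 1. Collecting the sign flips along the way, the symbol is +1.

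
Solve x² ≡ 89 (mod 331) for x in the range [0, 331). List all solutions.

Since 331 ≡ 3 (mod 4), a square root of 89 is 89^((331+1)/4) = 89^83 mod 331.
Repeated squaring: 89^2≡308, 89^4≡198, 89^8≡146, 89^16≡132, 89^32≡212, 89^64≡259 (mod 331).
89^83 = 89^(64+16+2+1) ≡ 163 (mod 331).
Check: 163² = 26569 ≡ 89 (mod 331). The two roots are 163 and 168.

163, 168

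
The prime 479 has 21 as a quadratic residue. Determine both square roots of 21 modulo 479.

220, 259

Since 479 ≡ 3 (mod 4), a square root of 21 is 21^((479+1)/4) = 21^120 mod 479.
Repeated squaring: 21^2≡441, 21^4≡7, 21^8≡49, 21^16≡6, 21^32≡36, 21^64≡338 (mod 479).
21^120 = 21^(64+32+16+8) ≡ 220 (mod 479).
Check: 220² = 48400 ≡ 21 (mod 479). The two roots are 220 and 259.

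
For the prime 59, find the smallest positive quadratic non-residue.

2

(2/59) = −1, so 2 is the smallest positive non-residue mod 59.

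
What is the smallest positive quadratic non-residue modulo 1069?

2

(2/1069) = −1, so 2 is the smallest positive non-residue mod 1069.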